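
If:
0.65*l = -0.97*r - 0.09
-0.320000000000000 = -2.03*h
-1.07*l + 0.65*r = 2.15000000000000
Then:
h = 0.16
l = -1.47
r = 0.89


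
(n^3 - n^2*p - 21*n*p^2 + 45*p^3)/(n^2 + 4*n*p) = (n^3 - n^2*p - 21*n*p^2 + 45*p^3)/(n*(n + 4*p))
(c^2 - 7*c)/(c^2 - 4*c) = (c - 7)/(c - 4)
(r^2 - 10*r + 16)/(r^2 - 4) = (r - 8)/(r + 2)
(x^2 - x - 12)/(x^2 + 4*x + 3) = (x - 4)/(x + 1)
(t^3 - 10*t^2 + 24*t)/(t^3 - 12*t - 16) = t*(t - 6)/(t^2 + 4*t + 4)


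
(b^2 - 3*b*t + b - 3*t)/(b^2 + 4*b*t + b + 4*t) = (b - 3*t)/(b + 4*t)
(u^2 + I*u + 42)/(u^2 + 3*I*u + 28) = (u - 6*I)/(u - 4*I)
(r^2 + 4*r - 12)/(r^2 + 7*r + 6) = (r - 2)/(r + 1)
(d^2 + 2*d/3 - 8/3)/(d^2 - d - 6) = (d - 4/3)/(d - 3)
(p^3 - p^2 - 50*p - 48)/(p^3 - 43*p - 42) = (p - 8)/(p - 7)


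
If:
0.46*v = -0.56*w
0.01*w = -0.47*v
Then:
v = 0.00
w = 0.00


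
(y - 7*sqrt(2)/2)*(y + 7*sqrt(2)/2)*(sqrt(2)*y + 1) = sqrt(2)*y^3 + y^2 - 49*sqrt(2)*y/2 - 49/2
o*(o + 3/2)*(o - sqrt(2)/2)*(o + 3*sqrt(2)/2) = o^4 + sqrt(2)*o^3 + 3*o^3/2 - 3*o^2/2 + 3*sqrt(2)*o^2/2 - 9*o/4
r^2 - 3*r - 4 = (r - 4)*(r + 1)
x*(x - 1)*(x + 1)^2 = x^4 + x^3 - x^2 - x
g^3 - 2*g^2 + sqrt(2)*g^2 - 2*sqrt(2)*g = g*(g - 2)*(g + sqrt(2))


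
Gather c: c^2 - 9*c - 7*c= c^2 - 16*c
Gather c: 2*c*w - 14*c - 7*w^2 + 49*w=c*(2*w - 14) - 7*w^2 + 49*w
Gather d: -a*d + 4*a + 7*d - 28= 4*a + d*(7 - a) - 28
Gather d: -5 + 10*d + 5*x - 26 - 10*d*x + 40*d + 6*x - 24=d*(50 - 10*x) + 11*x - 55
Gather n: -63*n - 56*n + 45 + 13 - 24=34 - 119*n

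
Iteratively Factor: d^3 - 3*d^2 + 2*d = (d)*(d^2 - 3*d + 2) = d*(d - 2)*(d - 1)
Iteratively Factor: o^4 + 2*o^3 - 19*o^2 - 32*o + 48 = (o + 4)*(o^3 - 2*o^2 - 11*o + 12) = (o - 4)*(o + 4)*(o^2 + 2*o - 3) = (o - 4)*(o + 3)*(o + 4)*(o - 1)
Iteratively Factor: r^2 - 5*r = (r - 5)*(r)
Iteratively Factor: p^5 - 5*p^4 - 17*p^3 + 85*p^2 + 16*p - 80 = (p - 1)*(p^4 - 4*p^3 - 21*p^2 + 64*p + 80) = (p - 1)*(p + 4)*(p^3 - 8*p^2 + 11*p + 20) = (p - 4)*(p - 1)*(p + 4)*(p^2 - 4*p - 5) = (p - 4)*(p - 1)*(p + 1)*(p + 4)*(p - 5)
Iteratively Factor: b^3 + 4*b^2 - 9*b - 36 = (b - 3)*(b^2 + 7*b + 12) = (b - 3)*(b + 4)*(b + 3)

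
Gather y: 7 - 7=0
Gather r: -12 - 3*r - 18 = -3*r - 30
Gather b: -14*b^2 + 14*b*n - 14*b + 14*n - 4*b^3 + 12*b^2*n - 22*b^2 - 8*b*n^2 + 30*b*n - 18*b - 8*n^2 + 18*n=-4*b^3 + b^2*(12*n - 36) + b*(-8*n^2 + 44*n - 32) - 8*n^2 + 32*n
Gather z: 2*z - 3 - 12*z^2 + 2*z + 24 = -12*z^2 + 4*z + 21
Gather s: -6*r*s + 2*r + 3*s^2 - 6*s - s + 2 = 2*r + 3*s^2 + s*(-6*r - 7) + 2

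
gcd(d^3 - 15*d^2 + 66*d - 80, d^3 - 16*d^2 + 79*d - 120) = d^2 - 13*d + 40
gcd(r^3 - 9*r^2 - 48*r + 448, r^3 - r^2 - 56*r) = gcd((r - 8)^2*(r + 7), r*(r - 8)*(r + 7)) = r^2 - r - 56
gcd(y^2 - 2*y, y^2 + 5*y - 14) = y - 2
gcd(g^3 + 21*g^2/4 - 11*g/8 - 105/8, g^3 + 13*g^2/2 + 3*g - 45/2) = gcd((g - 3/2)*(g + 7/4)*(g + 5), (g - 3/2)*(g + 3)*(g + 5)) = g^2 + 7*g/2 - 15/2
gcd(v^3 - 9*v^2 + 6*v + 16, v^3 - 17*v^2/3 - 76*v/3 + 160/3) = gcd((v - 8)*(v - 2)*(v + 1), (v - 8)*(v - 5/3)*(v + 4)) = v - 8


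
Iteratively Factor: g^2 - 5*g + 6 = (g - 3)*(g - 2)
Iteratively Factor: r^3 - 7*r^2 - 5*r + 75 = (r - 5)*(r^2 - 2*r - 15) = (r - 5)*(r + 3)*(r - 5)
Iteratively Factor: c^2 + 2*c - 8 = (c + 4)*(c - 2)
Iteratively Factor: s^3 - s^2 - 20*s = (s - 5)*(s^2 + 4*s) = (s - 5)*(s + 4)*(s)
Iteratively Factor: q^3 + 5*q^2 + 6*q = (q + 2)*(q^2 + 3*q) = q*(q + 2)*(q + 3)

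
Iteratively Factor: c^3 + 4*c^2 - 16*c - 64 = (c + 4)*(c^2 - 16) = (c + 4)^2*(c - 4)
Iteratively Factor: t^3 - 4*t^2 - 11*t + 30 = (t - 5)*(t^2 + t - 6) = (t - 5)*(t - 2)*(t + 3)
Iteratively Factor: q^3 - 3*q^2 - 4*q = (q + 1)*(q^2 - 4*q) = q*(q + 1)*(q - 4)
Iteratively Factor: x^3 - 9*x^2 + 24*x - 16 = (x - 1)*(x^2 - 8*x + 16) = (x - 4)*(x - 1)*(x - 4)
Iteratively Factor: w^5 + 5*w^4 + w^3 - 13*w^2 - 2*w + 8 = (w - 1)*(w^4 + 6*w^3 + 7*w^2 - 6*w - 8) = (w - 1)*(w + 1)*(w^3 + 5*w^2 + 2*w - 8) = (w - 1)*(w + 1)*(w + 2)*(w^2 + 3*w - 4) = (w - 1)^2*(w + 1)*(w + 2)*(w + 4)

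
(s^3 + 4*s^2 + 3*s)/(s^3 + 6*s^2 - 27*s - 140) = s*(s^2 + 4*s + 3)/(s^3 + 6*s^2 - 27*s - 140)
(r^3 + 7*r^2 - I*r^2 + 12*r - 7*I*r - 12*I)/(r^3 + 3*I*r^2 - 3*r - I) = (r^3 + r^2*(7 - I) + r*(12 - 7*I) - 12*I)/(r^3 + 3*I*r^2 - 3*r - I)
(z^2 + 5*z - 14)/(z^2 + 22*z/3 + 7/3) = 3*(z - 2)/(3*z + 1)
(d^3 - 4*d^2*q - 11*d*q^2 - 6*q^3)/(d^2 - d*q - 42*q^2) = (-d^3 + 4*d^2*q + 11*d*q^2 + 6*q^3)/(-d^2 + d*q + 42*q^2)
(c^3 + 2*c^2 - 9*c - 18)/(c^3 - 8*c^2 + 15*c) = (c^2 + 5*c + 6)/(c*(c - 5))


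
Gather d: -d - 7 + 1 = -d - 6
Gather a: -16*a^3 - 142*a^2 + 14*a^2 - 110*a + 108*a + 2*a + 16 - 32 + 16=-16*a^3 - 128*a^2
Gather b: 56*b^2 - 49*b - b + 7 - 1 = 56*b^2 - 50*b + 6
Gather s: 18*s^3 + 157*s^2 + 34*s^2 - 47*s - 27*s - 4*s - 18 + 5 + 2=18*s^3 + 191*s^2 - 78*s - 11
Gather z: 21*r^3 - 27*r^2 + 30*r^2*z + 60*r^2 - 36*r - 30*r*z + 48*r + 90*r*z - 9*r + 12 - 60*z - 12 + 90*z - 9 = 21*r^3 + 33*r^2 + 3*r + z*(30*r^2 + 60*r + 30) - 9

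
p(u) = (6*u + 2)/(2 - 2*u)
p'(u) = 6/(2 - 2*u) + 2*(6*u + 2)/(2 - 2*u)^2 = 4/(u - 1)^2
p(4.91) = -4.02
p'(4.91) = 0.26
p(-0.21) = 0.31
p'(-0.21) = 2.73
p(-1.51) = -1.41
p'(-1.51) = 0.63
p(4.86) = -4.04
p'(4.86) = 0.27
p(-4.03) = -2.20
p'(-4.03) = 0.16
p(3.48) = -4.61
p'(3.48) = 0.65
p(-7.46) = -2.53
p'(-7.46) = 0.06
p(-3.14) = -2.03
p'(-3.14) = 0.23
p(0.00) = 1.00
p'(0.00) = 4.00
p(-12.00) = -2.69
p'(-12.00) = 0.02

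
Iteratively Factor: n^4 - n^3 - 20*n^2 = (n + 4)*(n^3 - 5*n^2) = n*(n + 4)*(n^2 - 5*n) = n*(n - 5)*(n + 4)*(n)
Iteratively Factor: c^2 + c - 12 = (c - 3)*(c + 4)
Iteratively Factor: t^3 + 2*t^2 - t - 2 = (t + 2)*(t^2 - 1) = (t + 1)*(t + 2)*(t - 1)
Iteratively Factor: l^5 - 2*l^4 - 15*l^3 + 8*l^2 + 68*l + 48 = (l - 3)*(l^4 + l^3 - 12*l^2 - 28*l - 16) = (l - 4)*(l - 3)*(l^3 + 5*l^2 + 8*l + 4) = (l - 4)*(l - 3)*(l + 1)*(l^2 + 4*l + 4) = (l - 4)*(l - 3)*(l + 1)*(l + 2)*(l + 2)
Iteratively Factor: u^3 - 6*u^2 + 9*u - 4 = (u - 1)*(u^2 - 5*u + 4) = (u - 4)*(u - 1)*(u - 1)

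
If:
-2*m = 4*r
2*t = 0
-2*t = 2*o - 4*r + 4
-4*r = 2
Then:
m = 1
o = -3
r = -1/2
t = 0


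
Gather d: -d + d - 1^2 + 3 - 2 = 0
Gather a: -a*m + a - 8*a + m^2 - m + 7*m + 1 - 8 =a*(-m - 7) + m^2 + 6*m - 7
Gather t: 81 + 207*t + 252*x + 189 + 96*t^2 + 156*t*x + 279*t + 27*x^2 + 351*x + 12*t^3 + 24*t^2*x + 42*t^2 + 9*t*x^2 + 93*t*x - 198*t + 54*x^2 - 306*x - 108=12*t^3 + t^2*(24*x + 138) + t*(9*x^2 + 249*x + 288) + 81*x^2 + 297*x + 162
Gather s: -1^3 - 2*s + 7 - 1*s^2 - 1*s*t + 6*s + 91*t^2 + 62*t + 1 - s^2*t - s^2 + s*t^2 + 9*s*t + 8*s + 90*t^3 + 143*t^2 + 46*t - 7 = s^2*(-t - 2) + s*(t^2 + 8*t + 12) + 90*t^3 + 234*t^2 + 108*t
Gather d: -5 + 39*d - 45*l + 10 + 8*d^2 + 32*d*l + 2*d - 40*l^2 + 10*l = 8*d^2 + d*(32*l + 41) - 40*l^2 - 35*l + 5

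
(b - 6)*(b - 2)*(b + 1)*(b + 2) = b^4 - 5*b^3 - 10*b^2 + 20*b + 24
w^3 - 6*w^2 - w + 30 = (w - 5)*(w - 3)*(w + 2)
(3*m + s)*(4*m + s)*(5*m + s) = 60*m^3 + 47*m^2*s + 12*m*s^2 + s^3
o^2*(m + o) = m*o^2 + o^3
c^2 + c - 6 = (c - 2)*(c + 3)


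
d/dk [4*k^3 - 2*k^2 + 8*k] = 12*k^2 - 4*k + 8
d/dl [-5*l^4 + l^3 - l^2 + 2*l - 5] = -20*l^3 + 3*l^2 - 2*l + 2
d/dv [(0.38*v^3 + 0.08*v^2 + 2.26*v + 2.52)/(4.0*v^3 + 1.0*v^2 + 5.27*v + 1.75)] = (0.0600000000000004*v^4 - 14.0748*v^3 - 30.0834*v^2 - 4.76*v - 9.3254)/(16.0*v^6 + 8.0*v^5 + 43.16*v^4 + 24.54*v^3 + 31.2729*v^2 + 18.445*v + 3.0625)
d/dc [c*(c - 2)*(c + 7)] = 3*c^2 + 10*c - 14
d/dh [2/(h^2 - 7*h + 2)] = 2*(7 - 2*h)/(h^2 - 7*h + 2)^2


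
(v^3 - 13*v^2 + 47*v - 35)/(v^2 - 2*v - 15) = (v^2 - 8*v + 7)/(v + 3)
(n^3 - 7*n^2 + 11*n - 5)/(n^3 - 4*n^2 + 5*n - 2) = (n - 5)/(n - 2)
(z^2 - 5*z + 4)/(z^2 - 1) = (z - 4)/(z + 1)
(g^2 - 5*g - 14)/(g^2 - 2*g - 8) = (g - 7)/(g - 4)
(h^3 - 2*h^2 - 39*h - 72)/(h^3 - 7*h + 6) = (h^2 - 5*h - 24)/(h^2 - 3*h + 2)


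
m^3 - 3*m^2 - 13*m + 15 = (m - 5)*(m - 1)*(m + 3)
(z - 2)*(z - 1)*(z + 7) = z^3 + 4*z^2 - 19*z + 14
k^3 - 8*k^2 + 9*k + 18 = (k - 6)*(k - 3)*(k + 1)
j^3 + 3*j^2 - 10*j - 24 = (j - 3)*(j + 2)*(j + 4)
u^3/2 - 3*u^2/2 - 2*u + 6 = (u/2 + 1)*(u - 3)*(u - 2)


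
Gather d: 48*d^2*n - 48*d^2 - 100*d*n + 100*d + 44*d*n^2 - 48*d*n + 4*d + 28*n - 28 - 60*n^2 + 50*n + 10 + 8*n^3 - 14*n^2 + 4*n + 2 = d^2*(48*n - 48) + d*(44*n^2 - 148*n + 104) + 8*n^3 - 74*n^2 + 82*n - 16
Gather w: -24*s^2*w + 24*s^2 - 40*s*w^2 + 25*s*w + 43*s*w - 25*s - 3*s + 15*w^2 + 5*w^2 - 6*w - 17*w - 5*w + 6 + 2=24*s^2 - 28*s + w^2*(20 - 40*s) + w*(-24*s^2 + 68*s - 28) + 8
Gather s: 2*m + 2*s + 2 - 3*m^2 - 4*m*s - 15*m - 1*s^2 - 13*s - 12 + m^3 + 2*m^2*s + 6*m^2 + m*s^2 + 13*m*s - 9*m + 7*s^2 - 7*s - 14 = m^3 + 3*m^2 - 22*m + s^2*(m + 6) + s*(2*m^2 + 9*m - 18) - 24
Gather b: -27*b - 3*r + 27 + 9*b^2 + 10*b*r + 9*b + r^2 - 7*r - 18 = 9*b^2 + b*(10*r - 18) + r^2 - 10*r + 9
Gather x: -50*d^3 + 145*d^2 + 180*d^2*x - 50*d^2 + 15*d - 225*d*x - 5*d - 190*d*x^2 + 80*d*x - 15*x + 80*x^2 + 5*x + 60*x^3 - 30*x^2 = -50*d^3 + 95*d^2 + 10*d + 60*x^3 + x^2*(50 - 190*d) + x*(180*d^2 - 145*d - 10)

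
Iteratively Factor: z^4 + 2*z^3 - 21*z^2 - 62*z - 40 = (z + 4)*(z^3 - 2*z^2 - 13*z - 10) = (z - 5)*(z + 4)*(z^2 + 3*z + 2) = (z - 5)*(z + 1)*(z + 4)*(z + 2)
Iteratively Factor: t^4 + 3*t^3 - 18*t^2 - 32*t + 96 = (t + 4)*(t^3 - t^2 - 14*t + 24) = (t - 3)*(t + 4)*(t^2 + 2*t - 8) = (t - 3)*(t - 2)*(t + 4)*(t + 4)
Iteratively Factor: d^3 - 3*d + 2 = (d - 1)*(d^2 + d - 2) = (d - 1)^2*(d + 2)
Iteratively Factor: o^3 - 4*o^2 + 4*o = (o - 2)*(o^2 - 2*o) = (o - 2)^2*(o)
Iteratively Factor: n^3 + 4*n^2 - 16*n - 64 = (n - 4)*(n^2 + 8*n + 16) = (n - 4)*(n + 4)*(n + 4)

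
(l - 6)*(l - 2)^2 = l^3 - 10*l^2 + 28*l - 24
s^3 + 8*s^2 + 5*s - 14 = (s - 1)*(s + 2)*(s + 7)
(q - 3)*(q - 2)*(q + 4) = q^3 - q^2 - 14*q + 24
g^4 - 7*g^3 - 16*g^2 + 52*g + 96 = (g - 8)*(g - 3)*(g + 2)^2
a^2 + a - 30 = (a - 5)*(a + 6)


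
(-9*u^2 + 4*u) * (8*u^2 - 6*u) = -72*u^4 + 86*u^3 - 24*u^2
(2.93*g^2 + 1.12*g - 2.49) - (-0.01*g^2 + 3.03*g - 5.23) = 2.94*g^2 - 1.91*g + 2.74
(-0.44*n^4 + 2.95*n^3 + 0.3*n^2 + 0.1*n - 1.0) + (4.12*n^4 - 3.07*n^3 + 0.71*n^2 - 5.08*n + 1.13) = 3.68*n^4 - 0.12*n^3 + 1.01*n^2 - 4.98*n + 0.13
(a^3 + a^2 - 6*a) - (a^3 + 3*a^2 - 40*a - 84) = -2*a^2 + 34*a + 84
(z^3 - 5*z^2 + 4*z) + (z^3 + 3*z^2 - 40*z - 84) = 2*z^3 - 2*z^2 - 36*z - 84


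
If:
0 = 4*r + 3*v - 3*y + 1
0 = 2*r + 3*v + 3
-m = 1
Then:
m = -1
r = 3*y/2 + 1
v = -y - 5/3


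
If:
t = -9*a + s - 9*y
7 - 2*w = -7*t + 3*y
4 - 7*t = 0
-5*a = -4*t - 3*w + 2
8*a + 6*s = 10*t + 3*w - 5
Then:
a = 477/7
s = -34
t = 4/7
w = 2383/21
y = -4535/63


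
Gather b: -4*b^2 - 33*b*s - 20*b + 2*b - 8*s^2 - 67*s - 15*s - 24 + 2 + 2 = -4*b^2 + b*(-33*s - 18) - 8*s^2 - 82*s - 20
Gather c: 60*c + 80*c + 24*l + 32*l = 140*c + 56*l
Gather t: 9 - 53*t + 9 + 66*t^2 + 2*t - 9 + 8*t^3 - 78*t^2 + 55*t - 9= 8*t^3 - 12*t^2 + 4*t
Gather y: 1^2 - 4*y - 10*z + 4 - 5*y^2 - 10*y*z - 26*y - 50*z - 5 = -5*y^2 + y*(-10*z - 30) - 60*z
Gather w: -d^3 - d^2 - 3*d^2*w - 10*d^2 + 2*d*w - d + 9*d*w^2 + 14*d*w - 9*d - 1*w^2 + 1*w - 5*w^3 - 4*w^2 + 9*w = -d^3 - 11*d^2 - 10*d - 5*w^3 + w^2*(9*d - 5) + w*(-3*d^2 + 16*d + 10)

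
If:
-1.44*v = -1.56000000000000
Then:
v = 1.08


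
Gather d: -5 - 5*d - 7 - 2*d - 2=-7*d - 14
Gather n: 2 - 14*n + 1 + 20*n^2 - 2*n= 20*n^2 - 16*n + 3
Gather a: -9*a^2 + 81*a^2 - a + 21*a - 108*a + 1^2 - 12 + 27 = 72*a^2 - 88*a + 16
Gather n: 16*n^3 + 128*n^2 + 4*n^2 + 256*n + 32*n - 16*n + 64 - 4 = 16*n^3 + 132*n^2 + 272*n + 60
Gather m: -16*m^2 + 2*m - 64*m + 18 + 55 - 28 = -16*m^2 - 62*m + 45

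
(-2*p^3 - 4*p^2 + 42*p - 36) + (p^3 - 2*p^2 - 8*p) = -p^3 - 6*p^2 + 34*p - 36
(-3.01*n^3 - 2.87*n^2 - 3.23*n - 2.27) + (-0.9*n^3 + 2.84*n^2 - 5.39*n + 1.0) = -3.91*n^3 - 0.0300000000000002*n^2 - 8.62*n - 1.27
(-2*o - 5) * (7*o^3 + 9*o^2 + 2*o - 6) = -14*o^4 - 53*o^3 - 49*o^2 + 2*o + 30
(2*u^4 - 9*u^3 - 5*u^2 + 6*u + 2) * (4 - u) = -2*u^5 + 17*u^4 - 31*u^3 - 26*u^2 + 22*u + 8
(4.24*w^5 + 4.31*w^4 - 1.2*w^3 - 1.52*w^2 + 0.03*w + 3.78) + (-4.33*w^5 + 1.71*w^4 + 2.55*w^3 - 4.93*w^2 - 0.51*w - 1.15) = -0.0899999999999999*w^5 + 6.02*w^4 + 1.35*w^3 - 6.45*w^2 - 0.48*w + 2.63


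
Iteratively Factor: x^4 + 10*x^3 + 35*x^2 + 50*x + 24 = (x + 1)*(x^3 + 9*x^2 + 26*x + 24) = (x + 1)*(x + 2)*(x^2 + 7*x + 12) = (x + 1)*(x + 2)*(x + 4)*(x + 3)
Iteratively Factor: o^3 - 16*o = (o + 4)*(o^2 - 4*o) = (o - 4)*(o + 4)*(o)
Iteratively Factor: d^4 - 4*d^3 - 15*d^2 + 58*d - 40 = (d - 5)*(d^3 + d^2 - 10*d + 8) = (d - 5)*(d - 2)*(d^2 + 3*d - 4) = (d - 5)*(d - 2)*(d + 4)*(d - 1)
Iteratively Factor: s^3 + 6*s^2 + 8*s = (s + 2)*(s^2 + 4*s) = s*(s + 2)*(s + 4)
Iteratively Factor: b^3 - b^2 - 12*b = (b - 4)*(b^2 + 3*b) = b*(b - 4)*(b + 3)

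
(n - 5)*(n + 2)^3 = n^4 + n^3 - 18*n^2 - 52*n - 40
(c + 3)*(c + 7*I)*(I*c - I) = I*c^3 - 7*c^2 + 2*I*c^2 - 14*c - 3*I*c + 21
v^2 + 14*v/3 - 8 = (v - 4/3)*(v + 6)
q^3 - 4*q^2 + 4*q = q*(q - 2)^2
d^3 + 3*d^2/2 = d^2*(d + 3/2)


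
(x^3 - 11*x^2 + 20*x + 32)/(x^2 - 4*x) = x - 7 - 8/x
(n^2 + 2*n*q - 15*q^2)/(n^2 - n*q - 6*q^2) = (n + 5*q)/(n + 2*q)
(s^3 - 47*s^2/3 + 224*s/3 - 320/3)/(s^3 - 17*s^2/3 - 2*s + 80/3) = (s - 8)/(s + 2)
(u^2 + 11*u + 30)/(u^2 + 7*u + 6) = (u + 5)/(u + 1)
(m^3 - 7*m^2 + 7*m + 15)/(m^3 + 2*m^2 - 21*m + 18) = (m^2 - 4*m - 5)/(m^2 + 5*m - 6)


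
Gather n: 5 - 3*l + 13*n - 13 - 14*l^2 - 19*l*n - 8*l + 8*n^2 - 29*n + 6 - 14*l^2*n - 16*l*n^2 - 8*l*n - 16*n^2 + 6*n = -14*l^2 - 11*l + n^2*(-16*l - 8) + n*(-14*l^2 - 27*l - 10) - 2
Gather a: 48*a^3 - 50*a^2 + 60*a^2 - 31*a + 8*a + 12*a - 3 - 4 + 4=48*a^3 + 10*a^2 - 11*a - 3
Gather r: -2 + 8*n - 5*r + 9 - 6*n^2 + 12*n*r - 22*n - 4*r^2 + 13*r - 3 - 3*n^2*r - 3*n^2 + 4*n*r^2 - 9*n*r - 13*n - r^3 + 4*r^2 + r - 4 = -9*n^2 + 4*n*r^2 - 27*n - r^3 + r*(-3*n^2 + 3*n + 9)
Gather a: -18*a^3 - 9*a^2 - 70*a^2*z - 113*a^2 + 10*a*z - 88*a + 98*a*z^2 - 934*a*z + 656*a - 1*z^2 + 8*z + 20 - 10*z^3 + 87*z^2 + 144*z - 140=-18*a^3 + a^2*(-70*z - 122) + a*(98*z^2 - 924*z + 568) - 10*z^3 + 86*z^2 + 152*z - 120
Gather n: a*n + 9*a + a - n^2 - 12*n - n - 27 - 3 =10*a - n^2 + n*(a - 13) - 30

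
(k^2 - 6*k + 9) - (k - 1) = k^2 - 7*k + 10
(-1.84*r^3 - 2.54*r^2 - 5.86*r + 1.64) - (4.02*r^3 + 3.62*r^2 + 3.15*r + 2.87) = -5.86*r^3 - 6.16*r^2 - 9.01*r - 1.23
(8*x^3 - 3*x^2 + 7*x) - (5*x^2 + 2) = 8*x^3 - 8*x^2 + 7*x - 2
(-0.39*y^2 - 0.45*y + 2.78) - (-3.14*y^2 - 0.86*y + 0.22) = 2.75*y^2 + 0.41*y + 2.56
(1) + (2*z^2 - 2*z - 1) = 2*z^2 - 2*z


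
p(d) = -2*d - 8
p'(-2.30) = -2.00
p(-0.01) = -7.98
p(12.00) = -32.00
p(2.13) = -12.26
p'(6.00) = -2.00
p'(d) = -2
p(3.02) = -14.04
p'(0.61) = -2.00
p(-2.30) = -3.40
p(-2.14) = -3.72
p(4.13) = -16.26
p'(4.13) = -2.00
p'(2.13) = -2.00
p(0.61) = -9.22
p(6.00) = -20.00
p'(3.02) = -2.00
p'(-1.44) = -2.00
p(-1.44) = -5.12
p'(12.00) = -2.00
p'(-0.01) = -2.00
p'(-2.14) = -2.00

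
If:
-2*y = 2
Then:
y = -1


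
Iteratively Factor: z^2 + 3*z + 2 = (z + 1)*(z + 2)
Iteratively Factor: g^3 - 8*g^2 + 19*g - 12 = (g - 4)*(g^2 - 4*g + 3) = (g - 4)*(g - 3)*(g - 1)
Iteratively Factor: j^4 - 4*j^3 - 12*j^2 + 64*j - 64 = (j - 4)*(j^3 - 12*j + 16) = (j - 4)*(j - 2)*(j^2 + 2*j - 8) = (j - 4)*(j - 2)*(j + 4)*(j - 2)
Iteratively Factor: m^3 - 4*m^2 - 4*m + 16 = (m - 2)*(m^2 - 2*m - 8) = (m - 2)*(m + 2)*(m - 4)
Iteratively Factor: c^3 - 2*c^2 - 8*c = (c - 4)*(c^2 + 2*c) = c*(c - 4)*(c + 2)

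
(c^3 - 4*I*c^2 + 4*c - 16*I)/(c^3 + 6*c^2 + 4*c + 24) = (c - 4*I)/(c + 6)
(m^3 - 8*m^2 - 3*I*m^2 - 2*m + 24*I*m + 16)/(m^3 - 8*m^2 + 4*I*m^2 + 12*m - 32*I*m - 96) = (m - I)/(m + 6*I)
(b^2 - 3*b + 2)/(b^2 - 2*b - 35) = (-b^2 + 3*b - 2)/(-b^2 + 2*b + 35)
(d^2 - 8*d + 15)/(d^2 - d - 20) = (d - 3)/(d + 4)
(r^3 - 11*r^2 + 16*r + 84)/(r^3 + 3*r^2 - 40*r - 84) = (r - 7)/(r + 7)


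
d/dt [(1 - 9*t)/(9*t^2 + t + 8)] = (-81*t^2 - 9*t + (9*t - 1)*(18*t + 1) - 72)/(9*t^2 + t + 8)^2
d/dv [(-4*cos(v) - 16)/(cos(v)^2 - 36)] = 4*(sin(v)^2 - 8*cos(v) - 37)*sin(v)/(cos(v)^2 - 36)^2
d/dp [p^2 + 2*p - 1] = 2*p + 2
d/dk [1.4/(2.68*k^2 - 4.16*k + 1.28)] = (5.824 - 7.504*k)/(2.68*k^2 - 4.16*k + 1.28)^2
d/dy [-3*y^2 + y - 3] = 1 - 6*y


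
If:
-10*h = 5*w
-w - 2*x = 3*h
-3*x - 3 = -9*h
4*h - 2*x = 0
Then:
No Solution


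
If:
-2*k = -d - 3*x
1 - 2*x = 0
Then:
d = 2*k - 3/2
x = 1/2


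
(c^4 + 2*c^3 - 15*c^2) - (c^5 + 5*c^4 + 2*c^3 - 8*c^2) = -c^5 - 4*c^4 - 7*c^2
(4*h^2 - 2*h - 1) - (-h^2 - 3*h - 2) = 5*h^2 + h + 1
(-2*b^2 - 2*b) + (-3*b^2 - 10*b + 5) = -5*b^2 - 12*b + 5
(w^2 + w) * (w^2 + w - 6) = w^4 + 2*w^3 - 5*w^2 - 6*w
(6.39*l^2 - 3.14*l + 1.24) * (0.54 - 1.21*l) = -7.7319*l^3 + 7.25*l^2 - 3.196*l + 0.6696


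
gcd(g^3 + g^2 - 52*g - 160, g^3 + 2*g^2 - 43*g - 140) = g^2 + 9*g + 20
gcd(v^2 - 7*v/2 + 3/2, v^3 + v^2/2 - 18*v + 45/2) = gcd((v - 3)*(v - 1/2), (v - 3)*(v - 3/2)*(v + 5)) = v - 3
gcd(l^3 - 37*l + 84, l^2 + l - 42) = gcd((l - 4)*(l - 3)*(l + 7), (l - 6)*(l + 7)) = l + 7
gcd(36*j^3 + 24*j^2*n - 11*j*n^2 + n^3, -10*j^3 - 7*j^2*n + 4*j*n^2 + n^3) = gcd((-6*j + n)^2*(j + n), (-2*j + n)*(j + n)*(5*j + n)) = j + n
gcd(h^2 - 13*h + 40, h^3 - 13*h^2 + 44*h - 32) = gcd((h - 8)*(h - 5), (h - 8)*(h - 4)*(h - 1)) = h - 8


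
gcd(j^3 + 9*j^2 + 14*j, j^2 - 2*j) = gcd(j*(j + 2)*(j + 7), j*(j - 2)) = j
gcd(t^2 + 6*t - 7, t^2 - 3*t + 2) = t - 1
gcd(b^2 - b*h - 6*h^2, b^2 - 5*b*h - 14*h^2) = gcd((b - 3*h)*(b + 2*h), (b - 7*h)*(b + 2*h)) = b + 2*h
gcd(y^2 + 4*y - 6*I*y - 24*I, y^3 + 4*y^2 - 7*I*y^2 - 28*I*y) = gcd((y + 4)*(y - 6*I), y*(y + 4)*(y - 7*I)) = y + 4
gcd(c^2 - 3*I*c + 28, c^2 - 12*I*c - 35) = c - 7*I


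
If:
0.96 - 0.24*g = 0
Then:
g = 4.00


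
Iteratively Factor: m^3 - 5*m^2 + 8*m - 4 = (m - 1)*(m^2 - 4*m + 4) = (m - 2)*(m - 1)*(m - 2)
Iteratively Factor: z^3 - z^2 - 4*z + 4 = (z - 2)*(z^2 + z - 2) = (z - 2)*(z + 2)*(z - 1)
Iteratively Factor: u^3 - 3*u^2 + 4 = (u - 2)*(u^2 - u - 2) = (u - 2)^2*(u + 1)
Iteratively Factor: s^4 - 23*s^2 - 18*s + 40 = (s + 2)*(s^3 - 2*s^2 - 19*s + 20) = (s - 5)*(s + 2)*(s^2 + 3*s - 4) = (s - 5)*(s + 2)*(s + 4)*(s - 1)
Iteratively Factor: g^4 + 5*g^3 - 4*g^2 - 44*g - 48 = (g - 3)*(g^3 + 8*g^2 + 20*g + 16) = (g - 3)*(g + 2)*(g^2 + 6*g + 8) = (g - 3)*(g + 2)^2*(g + 4)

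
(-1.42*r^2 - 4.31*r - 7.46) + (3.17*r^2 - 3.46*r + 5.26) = 1.75*r^2 - 7.77*r - 2.2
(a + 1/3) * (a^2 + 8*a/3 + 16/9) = a^3 + 3*a^2 + 8*a/3 + 16/27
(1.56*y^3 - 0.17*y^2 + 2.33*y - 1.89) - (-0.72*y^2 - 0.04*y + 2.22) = 1.56*y^3 + 0.55*y^2 + 2.37*y - 4.11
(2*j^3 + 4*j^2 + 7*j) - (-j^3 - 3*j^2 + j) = 3*j^3 + 7*j^2 + 6*j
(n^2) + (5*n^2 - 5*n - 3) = 6*n^2 - 5*n - 3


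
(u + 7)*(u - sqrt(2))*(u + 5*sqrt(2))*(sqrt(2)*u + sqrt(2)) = sqrt(2)*u^4 + 8*u^3 + 8*sqrt(2)*u^3 - 3*sqrt(2)*u^2 + 64*u^2 - 80*sqrt(2)*u + 56*u - 70*sqrt(2)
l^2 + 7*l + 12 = (l + 3)*(l + 4)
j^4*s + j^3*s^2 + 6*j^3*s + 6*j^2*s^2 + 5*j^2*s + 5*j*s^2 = j*(j + 5)*(j + s)*(j*s + s)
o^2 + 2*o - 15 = (o - 3)*(o + 5)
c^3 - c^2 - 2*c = c*(c - 2)*(c + 1)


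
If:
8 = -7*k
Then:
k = -8/7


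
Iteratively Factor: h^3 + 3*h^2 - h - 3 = (h - 1)*(h^2 + 4*h + 3) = (h - 1)*(h + 3)*(h + 1)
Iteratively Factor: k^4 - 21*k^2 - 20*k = (k + 1)*(k^3 - k^2 - 20*k) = (k - 5)*(k + 1)*(k^2 + 4*k) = k*(k - 5)*(k + 1)*(k + 4)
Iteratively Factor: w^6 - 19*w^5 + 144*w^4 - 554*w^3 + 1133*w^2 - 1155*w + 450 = (w - 2)*(w^5 - 17*w^4 + 110*w^3 - 334*w^2 + 465*w - 225) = (w - 5)*(w - 2)*(w^4 - 12*w^3 + 50*w^2 - 84*w + 45) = (w - 5)*(w - 2)*(w - 1)*(w^3 - 11*w^2 + 39*w - 45) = (w - 5)*(w - 3)*(w - 2)*(w - 1)*(w^2 - 8*w + 15) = (w - 5)^2*(w - 3)*(w - 2)*(w - 1)*(w - 3)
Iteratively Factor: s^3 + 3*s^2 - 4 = (s + 2)*(s^2 + s - 2) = (s + 2)^2*(s - 1)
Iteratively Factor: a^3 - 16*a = (a + 4)*(a^2 - 4*a) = (a - 4)*(a + 4)*(a)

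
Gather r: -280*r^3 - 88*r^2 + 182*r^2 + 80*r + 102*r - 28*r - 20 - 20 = -280*r^3 + 94*r^2 + 154*r - 40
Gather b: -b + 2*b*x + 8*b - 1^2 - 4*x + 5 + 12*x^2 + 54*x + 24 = b*(2*x + 7) + 12*x^2 + 50*x + 28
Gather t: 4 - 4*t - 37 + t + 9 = -3*t - 24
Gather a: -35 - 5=-40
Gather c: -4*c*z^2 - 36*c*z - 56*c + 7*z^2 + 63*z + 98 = c*(-4*z^2 - 36*z - 56) + 7*z^2 + 63*z + 98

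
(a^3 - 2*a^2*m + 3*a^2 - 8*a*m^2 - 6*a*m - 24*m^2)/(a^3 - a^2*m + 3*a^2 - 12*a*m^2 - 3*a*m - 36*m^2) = (a + 2*m)/(a + 3*m)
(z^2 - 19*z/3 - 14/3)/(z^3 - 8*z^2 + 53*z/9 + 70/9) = 3/(3*z - 5)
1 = 1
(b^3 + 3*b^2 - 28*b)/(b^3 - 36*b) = (b^2 + 3*b - 28)/(b^2 - 36)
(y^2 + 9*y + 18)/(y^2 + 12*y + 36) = (y + 3)/(y + 6)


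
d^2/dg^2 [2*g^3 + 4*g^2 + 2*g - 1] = 12*g + 8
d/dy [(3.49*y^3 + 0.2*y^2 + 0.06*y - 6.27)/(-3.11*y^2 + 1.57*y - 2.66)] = (-10.8539*y^4 + 10.9586*y^3 - 27.3496*y^2 - 40.0634*y + 9.6843)/(9.6721*y^4 - 9.7654*y^3 + 19.0101*y^2 - 8.3524*y + 7.0756)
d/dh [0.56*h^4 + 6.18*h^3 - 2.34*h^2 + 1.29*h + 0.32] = 2.24*h^3 + 18.54*h^2 - 4.68*h + 1.29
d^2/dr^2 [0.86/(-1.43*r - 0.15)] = -3.517228/(1.43*r + 0.15)^3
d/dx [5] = 0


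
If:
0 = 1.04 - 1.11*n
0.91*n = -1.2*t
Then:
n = 0.94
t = -0.71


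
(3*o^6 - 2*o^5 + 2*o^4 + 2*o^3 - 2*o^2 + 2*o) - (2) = 3*o^6 - 2*o^5 + 2*o^4 + 2*o^3 - 2*o^2 + 2*o - 2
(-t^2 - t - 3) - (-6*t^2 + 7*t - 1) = 5*t^2 - 8*t - 2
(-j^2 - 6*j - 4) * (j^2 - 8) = -j^4 - 6*j^3 + 4*j^2 + 48*j + 32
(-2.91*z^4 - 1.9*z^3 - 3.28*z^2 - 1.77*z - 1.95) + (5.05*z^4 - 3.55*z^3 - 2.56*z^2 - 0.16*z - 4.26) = 2.14*z^4 - 5.45*z^3 - 5.84*z^2 - 1.93*z - 6.21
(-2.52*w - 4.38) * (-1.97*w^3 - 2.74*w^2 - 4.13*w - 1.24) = 4.9644*w^4 + 15.5334*w^3 + 22.4088*w^2 + 21.2142*w + 5.4312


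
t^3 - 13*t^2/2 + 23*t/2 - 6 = (t - 4)*(t - 3/2)*(t - 1)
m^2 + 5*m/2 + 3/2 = (m + 1)*(m + 3/2)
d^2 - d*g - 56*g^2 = (d - 8*g)*(d + 7*g)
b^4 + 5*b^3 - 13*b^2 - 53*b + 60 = (b - 3)*(b - 1)*(b + 4)*(b + 5)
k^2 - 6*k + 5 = (k - 5)*(k - 1)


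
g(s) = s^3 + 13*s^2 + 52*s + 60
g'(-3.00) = 1.00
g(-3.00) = -6.00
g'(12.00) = 796.00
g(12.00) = 4284.00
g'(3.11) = 161.88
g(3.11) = 377.54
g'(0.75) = 73.19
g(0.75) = 106.73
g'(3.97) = 202.50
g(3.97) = 533.90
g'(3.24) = 167.73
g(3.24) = 398.96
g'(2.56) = 138.22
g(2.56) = 295.09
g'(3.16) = 164.12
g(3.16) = 385.69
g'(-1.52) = 19.41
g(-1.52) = 7.48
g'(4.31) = 219.79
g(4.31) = 605.67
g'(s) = 3*s^2 + 26*s + 52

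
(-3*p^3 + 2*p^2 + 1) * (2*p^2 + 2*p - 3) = -6*p^5 - 2*p^4 + 13*p^3 - 4*p^2 + 2*p - 3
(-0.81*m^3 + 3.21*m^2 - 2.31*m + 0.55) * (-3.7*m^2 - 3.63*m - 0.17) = 2.997*m^5 - 8.9367*m^4 - 2.9676*m^3 + 5.8046*m^2 - 1.6038*m - 0.0935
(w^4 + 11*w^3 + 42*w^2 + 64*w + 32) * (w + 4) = w^5 + 15*w^4 + 86*w^3 + 232*w^2 + 288*w + 128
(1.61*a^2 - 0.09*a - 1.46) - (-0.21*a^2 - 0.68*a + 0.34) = 1.82*a^2 + 0.59*a - 1.8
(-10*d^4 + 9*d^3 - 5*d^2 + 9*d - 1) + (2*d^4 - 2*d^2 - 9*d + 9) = -8*d^4 + 9*d^3 - 7*d^2 + 8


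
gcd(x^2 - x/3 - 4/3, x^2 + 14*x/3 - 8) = x - 4/3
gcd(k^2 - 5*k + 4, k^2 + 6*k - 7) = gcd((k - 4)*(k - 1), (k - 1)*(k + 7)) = k - 1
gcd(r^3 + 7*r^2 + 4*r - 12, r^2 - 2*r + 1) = r - 1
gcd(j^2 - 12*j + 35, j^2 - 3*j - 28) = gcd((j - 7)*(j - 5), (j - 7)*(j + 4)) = j - 7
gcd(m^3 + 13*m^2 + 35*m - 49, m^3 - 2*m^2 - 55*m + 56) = m^2 + 6*m - 7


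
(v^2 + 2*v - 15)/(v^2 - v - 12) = (-v^2 - 2*v + 15)/(-v^2 + v + 12)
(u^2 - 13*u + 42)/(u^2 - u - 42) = (u - 6)/(u + 6)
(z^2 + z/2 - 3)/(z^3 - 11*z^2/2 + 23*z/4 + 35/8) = 4*(2*z^2 + z - 6)/(8*z^3 - 44*z^2 + 46*z + 35)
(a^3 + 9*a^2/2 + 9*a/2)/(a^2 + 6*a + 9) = a*(2*a + 3)/(2*(a + 3))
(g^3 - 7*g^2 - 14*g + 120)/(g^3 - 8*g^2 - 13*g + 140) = (g - 6)/(g - 7)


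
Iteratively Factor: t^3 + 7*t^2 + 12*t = (t + 4)*(t^2 + 3*t) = t*(t + 4)*(t + 3)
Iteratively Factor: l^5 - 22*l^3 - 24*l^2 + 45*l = (l + 3)*(l^4 - 3*l^3 - 13*l^2 + 15*l) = (l - 5)*(l + 3)*(l^3 + 2*l^2 - 3*l) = (l - 5)*(l + 3)^2*(l^2 - l) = (l - 5)*(l - 1)*(l + 3)^2*(l)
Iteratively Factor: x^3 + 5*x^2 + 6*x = (x + 3)*(x^2 + 2*x) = (x + 2)*(x + 3)*(x)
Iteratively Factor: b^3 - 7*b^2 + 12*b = (b - 4)*(b^2 - 3*b) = b*(b - 4)*(b - 3)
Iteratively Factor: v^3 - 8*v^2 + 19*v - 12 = (v - 3)*(v^2 - 5*v + 4) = (v - 4)*(v - 3)*(v - 1)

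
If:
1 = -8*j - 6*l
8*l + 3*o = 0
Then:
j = 9*o/32 - 1/8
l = -3*o/8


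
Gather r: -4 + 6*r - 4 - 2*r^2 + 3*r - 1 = -2*r^2 + 9*r - 9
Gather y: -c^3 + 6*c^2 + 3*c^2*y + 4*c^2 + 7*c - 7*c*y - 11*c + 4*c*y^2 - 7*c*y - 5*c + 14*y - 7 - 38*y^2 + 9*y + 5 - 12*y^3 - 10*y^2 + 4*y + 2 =-c^3 + 10*c^2 - 9*c - 12*y^3 + y^2*(4*c - 48) + y*(3*c^2 - 14*c + 27)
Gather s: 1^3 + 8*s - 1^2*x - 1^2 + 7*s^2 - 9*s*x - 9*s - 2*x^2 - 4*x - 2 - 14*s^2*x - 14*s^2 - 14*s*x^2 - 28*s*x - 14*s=s^2*(-14*x - 7) + s*(-14*x^2 - 37*x - 15) - 2*x^2 - 5*x - 2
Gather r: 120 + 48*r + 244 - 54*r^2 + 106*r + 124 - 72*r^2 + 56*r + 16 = -126*r^2 + 210*r + 504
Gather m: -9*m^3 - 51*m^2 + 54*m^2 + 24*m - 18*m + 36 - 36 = -9*m^3 + 3*m^2 + 6*m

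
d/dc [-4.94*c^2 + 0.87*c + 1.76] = 0.87 - 9.88*c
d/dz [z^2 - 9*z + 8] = 2*z - 9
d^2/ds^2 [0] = 0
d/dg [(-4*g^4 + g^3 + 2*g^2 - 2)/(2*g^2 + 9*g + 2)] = 2*(-8*g^5 - 53*g^4 - 7*g^3 + 12*g^2 + 8*g + 9)/(4*g^4 + 36*g^3 + 89*g^2 + 36*g + 4)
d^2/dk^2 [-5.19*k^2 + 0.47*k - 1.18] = -10.3800000000000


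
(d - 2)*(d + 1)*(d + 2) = d^3 + d^2 - 4*d - 4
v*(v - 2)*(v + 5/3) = v^3 - v^2/3 - 10*v/3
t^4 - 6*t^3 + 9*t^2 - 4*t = t*(t - 4)*(t - 1)^2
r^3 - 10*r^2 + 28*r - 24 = (r - 6)*(r - 2)^2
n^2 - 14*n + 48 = (n - 8)*(n - 6)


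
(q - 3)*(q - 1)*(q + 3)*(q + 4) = q^4 + 3*q^3 - 13*q^2 - 27*q + 36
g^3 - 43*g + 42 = (g - 6)*(g - 1)*(g + 7)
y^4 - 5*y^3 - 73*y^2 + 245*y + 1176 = (y - 8)*(y - 7)*(y + 3)*(y + 7)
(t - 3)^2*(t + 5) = t^3 - t^2 - 21*t + 45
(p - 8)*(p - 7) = p^2 - 15*p + 56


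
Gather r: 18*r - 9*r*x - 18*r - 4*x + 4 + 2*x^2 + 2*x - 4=-9*r*x + 2*x^2 - 2*x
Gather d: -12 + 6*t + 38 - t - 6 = 5*t + 20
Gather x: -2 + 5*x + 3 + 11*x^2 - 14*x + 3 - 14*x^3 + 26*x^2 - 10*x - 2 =-14*x^3 + 37*x^2 - 19*x + 2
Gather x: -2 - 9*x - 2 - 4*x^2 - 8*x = -4*x^2 - 17*x - 4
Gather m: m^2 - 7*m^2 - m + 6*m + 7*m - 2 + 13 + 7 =-6*m^2 + 12*m + 18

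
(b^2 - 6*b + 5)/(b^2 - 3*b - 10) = (b - 1)/(b + 2)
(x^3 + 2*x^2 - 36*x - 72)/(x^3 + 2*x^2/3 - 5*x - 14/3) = 3*(x^2 - 36)/(3*x^2 - 4*x - 7)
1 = 1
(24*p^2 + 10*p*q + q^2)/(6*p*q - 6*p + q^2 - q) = (4*p + q)/(q - 1)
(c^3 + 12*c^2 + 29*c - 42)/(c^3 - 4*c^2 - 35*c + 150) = (c^2 + 6*c - 7)/(c^2 - 10*c + 25)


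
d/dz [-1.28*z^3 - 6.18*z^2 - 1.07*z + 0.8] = -3.84*z^2 - 12.36*z - 1.07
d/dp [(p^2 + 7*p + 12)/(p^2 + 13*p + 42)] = 6*(p^2 + 10*p + 23)/(p^4 + 26*p^3 + 253*p^2 + 1092*p + 1764)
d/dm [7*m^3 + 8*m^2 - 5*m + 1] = 21*m^2 + 16*m - 5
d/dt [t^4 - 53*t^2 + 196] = 4*t^3 - 106*t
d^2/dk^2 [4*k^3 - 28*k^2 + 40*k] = 24*k - 56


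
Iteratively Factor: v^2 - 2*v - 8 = (v - 4)*(v + 2)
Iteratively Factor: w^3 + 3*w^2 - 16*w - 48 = (w + 4)*(w^2 - w - 12) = (w + 3)*(w + 4)*(w - 4)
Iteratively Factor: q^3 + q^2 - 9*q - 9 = (q - 3)*(q^2 + 4*q + 3) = (q - 3)*(q + 1)*(q + 3)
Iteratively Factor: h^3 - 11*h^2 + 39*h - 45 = (h - 3)*(h^2 - 8*h + 15) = (h - 5)*(h - 3)*(h - 3)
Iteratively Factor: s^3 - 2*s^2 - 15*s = (s)*(s^2 - 2*s - 15) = s*(s - 5)*(s + 3)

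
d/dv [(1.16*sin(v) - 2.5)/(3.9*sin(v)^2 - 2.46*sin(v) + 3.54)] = (-4.524*sin(v)^2 + 19.5*sin(v) - 2.0436)*cos(v)/(15.21*sin(v)^4 - 19.188*sin(v)^3 + 33.6636*sin(v)^2 - 17.4168*sin(v) + 12.5316)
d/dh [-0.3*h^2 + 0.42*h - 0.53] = 0.42 - 0.6*h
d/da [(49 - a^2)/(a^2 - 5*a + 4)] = (5*a^2 - 106*a + 245)/(a^4 - 10*a^3 + 33*a^2 - 40*a + 16)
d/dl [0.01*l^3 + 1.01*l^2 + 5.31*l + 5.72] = 0.03*l^2 + 2.02*l + 5.31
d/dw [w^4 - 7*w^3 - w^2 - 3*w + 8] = 4*w^3 - 21*w^2 - 2*w - 3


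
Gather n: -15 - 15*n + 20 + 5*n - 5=-10*n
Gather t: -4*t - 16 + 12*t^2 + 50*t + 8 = 12*t^2 + 46*t - 8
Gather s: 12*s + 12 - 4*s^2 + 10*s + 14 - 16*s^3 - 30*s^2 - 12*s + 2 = -16*s^3 - 34*s^2 + 10*s + 28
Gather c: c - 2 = c - 2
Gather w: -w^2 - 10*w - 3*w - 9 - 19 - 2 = -w^2 - 13*w - 30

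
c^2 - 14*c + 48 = (c - 8)*(c - 6)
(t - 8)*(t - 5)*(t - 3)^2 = t^4 - 19*t^3 + 127*t^2 - 357*t + 360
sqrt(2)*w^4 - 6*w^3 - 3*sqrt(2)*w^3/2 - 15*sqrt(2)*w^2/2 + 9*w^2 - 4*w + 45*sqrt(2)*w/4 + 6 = (w - 3/2)*(w - 4*sqrt(2))*(w + sqrt(2)/2)*(sqrt(2)*w + 1)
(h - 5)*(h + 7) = h^2 + 2*h - 35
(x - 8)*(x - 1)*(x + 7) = x^3 - 2*x^2 - 55*x + 56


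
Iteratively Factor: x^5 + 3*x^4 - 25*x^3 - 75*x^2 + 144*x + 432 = (x + 4)*(x^4 - x^3 - 21*x^2 + 9*x + 108) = (x - 3)*(x + 4)*(x^3 + 2*x^2 - 15*x - 36) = (x - 3)*(x + 3)*(x + 4)*(x^2 - x - 12) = (x - 3)*(x + 3)^2*(x + 4)*(x - 4)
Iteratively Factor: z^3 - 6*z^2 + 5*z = (z - 1)*(z^2 - 5*z) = z*(z - 1)*(z - 5)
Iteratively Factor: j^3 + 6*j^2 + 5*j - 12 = (j - 1)*(j^2 + 7*j + 12) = (j - 1)*(j + 4)*(j + 3)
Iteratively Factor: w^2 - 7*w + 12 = (w - 4)*(w - 3)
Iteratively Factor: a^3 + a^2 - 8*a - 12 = (a - 3)*(a^2 + 4*a + 4) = (a - 3)*(a + 2)*(a + 2)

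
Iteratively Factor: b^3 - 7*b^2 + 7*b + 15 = (b - 5)*(b^2 - 2*b - 3) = (b - 5)*(b - 3)*(b + 1)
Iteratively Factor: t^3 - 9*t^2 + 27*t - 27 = (t - 3)*(t^2 - 6*t + 9) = (t - 3)^2*(t - 3)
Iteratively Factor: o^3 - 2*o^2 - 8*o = (o)*(o^2 - 2*o - 8) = o*(o + 2)*(o - 4)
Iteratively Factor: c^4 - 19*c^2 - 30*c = (c)*(c^3 - 19*c - 30) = c*(c + 3)*(c^2 - 3*c - 10) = c*(c + 2)*(c + 3)*(c - 5)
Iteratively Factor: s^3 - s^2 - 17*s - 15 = (s + 3)*(s^2 - 4*s - 5) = (s + 1)*(s + 3)*(s - 5)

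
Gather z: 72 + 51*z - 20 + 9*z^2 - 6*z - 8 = 9*z^2 + 45*z + 44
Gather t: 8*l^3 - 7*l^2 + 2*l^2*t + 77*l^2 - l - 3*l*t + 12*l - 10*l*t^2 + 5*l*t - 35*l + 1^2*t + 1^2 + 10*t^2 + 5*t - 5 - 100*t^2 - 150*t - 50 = 8*l^3 + 70*l^2 - 24*l + t^2*(-10*l - 90) + t*(2*l^2 + 2*l - 144) - 54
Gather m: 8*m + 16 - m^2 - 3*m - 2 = -m^2 + 5*m + 14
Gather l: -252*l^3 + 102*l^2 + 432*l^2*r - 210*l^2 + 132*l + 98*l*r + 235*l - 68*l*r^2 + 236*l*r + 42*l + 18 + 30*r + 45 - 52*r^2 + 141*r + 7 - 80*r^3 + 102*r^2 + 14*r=-252*l^3 + l^2*(432*r - 108) + l*(-68*r^2 + 334*r + 409) - 80*r^3 + 50*r^2 + 185*r + 70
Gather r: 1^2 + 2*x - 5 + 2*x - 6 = 4*x - 10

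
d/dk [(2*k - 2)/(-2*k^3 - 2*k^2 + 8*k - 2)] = (-k^3 - k^2 + 4*k + (k - 1)*(3*k^2 + 2*k - 4) - 1)/(k^3 + k^2 - 4*k + 1)^2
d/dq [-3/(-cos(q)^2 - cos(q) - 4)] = 3*(2*cos(q) + 1)*sin(q)/(cos(q)^2 + cos(q) + 4)^2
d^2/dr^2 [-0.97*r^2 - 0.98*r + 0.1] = -1.94000000000000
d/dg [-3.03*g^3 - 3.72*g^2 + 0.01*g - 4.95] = -9.09*g^2 - 7.44*g + 0.01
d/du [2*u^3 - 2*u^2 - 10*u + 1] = 6*u^2 - 4*u - 10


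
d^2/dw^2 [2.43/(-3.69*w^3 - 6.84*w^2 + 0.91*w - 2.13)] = ((53.8002*w + 33.2424)*(3.69*w^3 + 6.84*w^2 - 0.91*w + 2.13) - 2.43*(11.07*w^2 + 13.68*w - 0.91)*(22.14*w^2 + 27.36*w - 1.82))/(3.69*w^3 + 6.84*w^2 - 0.91*w + 2.13)^3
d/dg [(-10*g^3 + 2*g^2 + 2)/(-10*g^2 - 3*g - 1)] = 2*(50*g^4 + 30*g^3 + 12*g^2 + 18*g + 3)/(100*g^4 + 60*g^3 + 29*g^2 + 6*g + 1)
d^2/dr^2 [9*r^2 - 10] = 18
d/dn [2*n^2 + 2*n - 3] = 4*n + 2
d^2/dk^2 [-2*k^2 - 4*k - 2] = -4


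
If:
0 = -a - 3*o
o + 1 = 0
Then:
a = 3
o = -1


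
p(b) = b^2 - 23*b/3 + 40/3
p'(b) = 2*b - 23/3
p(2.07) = 1.75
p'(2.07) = -3.53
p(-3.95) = 59.22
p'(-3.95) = -15.57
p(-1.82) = 30.60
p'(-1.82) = -11.31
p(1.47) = 4.22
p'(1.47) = -4.73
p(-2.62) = 40.28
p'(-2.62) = -12.91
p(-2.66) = 40.80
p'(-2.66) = -12.99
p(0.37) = 10.63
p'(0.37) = -6.93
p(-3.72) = 55.69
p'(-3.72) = -15.11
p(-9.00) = 163.33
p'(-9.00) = -25.67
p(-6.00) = 95.33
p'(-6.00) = -19.67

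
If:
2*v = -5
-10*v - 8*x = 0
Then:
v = -5/2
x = 25/8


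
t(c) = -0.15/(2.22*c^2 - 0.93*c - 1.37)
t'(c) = -0.15*(0.93 - 4.44*c)/(2.22*c^2 - 0.93*c - 1.37)^2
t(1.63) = -0.05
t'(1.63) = 0.10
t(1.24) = -0.17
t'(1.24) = 0.87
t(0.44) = 0.11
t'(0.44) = 0.08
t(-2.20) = -0.01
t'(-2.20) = -0.01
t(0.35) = 0.11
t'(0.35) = 0.05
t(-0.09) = 0.12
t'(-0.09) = -0.12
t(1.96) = -0.03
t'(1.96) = 0.04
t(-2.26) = -0.01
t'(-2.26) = -0.01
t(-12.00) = -0.00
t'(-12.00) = -0.00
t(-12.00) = -0.00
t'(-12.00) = -0.00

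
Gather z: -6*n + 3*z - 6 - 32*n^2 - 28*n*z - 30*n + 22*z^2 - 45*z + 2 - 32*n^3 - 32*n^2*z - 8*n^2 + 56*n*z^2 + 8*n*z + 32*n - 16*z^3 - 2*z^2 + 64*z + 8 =-32*n^3 - 40*n^2 - 4*n - 16*z^3 + z^2*(56*n + 20) + z*(-32*n^2 - 20*n + 22) + 4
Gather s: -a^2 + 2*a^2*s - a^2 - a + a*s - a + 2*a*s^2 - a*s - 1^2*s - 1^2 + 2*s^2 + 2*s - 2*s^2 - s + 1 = 2*a^2*s - 2*a^2 + 2*a*s^2 - 2*a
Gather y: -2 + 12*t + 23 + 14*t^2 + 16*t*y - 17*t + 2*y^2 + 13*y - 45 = 14*t^2 - 5*t + 2*y^2 + y*(16*t + 13) - 24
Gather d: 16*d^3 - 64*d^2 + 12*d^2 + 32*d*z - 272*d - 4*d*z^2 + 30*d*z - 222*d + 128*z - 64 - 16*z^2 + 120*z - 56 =16*d^3 - 52*d^2 + d*(-4*z^2 + 62*z - 494) - 16*z^2 + 248*z - 120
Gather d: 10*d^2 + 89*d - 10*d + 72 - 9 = 10*d^2 + 79*d + 63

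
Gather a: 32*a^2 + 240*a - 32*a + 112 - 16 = 32*a^2 + 208*a + 96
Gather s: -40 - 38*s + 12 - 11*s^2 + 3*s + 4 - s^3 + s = -s^3 - 11*s^2 - 34*s - 24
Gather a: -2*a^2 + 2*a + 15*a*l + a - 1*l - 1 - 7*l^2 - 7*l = -2*a^2 + a*(15*l + 3) - 7*l^2 - 8*l - 1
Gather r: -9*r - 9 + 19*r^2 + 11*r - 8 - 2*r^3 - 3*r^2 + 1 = -2*r^3 + 16*r^2 + 2*r - 16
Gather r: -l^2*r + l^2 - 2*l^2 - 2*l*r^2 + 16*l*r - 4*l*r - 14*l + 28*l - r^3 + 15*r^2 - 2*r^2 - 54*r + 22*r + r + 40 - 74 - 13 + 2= -l^2 + 14*l - r^3 + r^2*(13 - 2*l) + r*(-l^2 + 12*l - 31) - 45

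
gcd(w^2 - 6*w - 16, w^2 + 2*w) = w + 2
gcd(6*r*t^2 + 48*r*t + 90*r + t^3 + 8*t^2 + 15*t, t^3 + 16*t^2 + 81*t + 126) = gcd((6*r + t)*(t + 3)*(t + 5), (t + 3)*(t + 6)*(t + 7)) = t + 3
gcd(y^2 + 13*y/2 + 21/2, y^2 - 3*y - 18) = y + 3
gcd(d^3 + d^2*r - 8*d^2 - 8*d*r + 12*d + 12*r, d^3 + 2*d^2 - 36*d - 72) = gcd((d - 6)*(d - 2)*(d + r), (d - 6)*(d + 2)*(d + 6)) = d - 6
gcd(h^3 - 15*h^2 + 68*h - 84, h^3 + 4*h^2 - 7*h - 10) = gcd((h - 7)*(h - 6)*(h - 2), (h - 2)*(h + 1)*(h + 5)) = h - 2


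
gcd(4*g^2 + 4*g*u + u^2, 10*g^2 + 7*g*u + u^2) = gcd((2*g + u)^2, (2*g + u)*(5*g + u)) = 2*g + u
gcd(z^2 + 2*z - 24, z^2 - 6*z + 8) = z - 4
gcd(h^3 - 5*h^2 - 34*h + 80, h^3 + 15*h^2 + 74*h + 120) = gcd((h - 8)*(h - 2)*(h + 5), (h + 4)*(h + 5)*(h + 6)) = h + 5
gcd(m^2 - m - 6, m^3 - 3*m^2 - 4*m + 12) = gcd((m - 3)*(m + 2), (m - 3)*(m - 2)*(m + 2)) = m^2 - m - 6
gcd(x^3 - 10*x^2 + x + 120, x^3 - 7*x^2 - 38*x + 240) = x^2 - 13*x + 40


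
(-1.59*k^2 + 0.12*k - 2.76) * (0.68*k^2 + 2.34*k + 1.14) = -1.0812*k^4 - 3.639*k^3 - 3.4086*k^2 - 6.3216*k - 3.1464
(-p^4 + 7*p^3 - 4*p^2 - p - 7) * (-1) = p^4 - 7*p^3 + 4*p^2 + p + 7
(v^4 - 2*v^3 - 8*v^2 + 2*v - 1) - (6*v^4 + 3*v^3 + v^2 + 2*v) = -5*v^4 - 5*v^3 - 9*v^2 - 1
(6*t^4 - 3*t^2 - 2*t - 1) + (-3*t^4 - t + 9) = 3*t^4 - 3*t^2 - 3*t + 8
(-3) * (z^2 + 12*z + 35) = -3*z^2 - 36*z - 105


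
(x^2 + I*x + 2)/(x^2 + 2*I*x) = (x - I)/x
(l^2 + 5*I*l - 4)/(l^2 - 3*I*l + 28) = (l + I)/(l - 7*I)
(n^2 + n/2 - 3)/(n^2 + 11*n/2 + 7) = (2*n - 3)/(2*n + 7)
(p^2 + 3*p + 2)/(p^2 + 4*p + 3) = (p + 2)/(p + 3)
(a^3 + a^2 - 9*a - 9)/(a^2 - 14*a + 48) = (a^3 + a^2 - 9*a - 9)/(a^2 - 14*a + 48)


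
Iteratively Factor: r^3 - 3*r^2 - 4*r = (r - 4)*(r^2 + r) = r*(r - 4)*(r + 1)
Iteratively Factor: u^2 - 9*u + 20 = (u - 5)*(u - 4)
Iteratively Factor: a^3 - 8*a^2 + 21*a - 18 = (a - 2)*(a^2 - 6*a + 9) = (a - 3)*(a - 2)*(a - 3)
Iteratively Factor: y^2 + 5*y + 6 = (y + 3)*(y + 2)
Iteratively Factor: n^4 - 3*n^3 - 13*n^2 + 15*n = (n - 5)*(n^3 + 2*n^2 - 3*n) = (n - 5)*(n - 1)*(n^2 + 3*n) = (n - 5)*(n - 1)*(n + 3)*(n)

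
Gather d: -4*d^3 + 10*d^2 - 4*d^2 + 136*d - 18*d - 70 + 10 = -4*d^3 + 6*d^2 + 118*d - 60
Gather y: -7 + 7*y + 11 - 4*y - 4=3*y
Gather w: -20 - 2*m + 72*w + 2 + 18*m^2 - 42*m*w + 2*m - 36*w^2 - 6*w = 18*m^2 - 36*w^2 + w*(66 - 42*m) - 18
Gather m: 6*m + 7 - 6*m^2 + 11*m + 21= -6*m^2 + 17*m + 28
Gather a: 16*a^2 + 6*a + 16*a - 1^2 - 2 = 16*a^2 + 22*a - 3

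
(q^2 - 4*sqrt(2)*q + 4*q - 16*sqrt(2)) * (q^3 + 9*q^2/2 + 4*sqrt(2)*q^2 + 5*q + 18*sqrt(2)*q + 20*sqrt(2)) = q^5 + 17*q^4/2 - 9*q^3 - 252*q^2 - 736*q - 640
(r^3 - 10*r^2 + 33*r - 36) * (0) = 0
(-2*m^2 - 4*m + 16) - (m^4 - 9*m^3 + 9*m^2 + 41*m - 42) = -m^4 + 9*m^3 - 11*m^2 - 45*m + 58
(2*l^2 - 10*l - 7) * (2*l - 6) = 4*l^3 - 32*l^2 + 46*l + 42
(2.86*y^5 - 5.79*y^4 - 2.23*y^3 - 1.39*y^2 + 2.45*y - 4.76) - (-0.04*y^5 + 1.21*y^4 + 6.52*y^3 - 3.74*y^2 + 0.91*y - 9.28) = 2.9*y^5 - 7.0*y^4 - 8.75*y^3 + 2.35*y^2 + 1.54*y + 4.52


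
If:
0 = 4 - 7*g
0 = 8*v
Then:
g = 4/7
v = 0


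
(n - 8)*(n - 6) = n^2 - 14*n + 48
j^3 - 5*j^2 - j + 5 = (j - 5)*(j - 1)*(j + 1)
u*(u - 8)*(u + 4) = u^3 - 4*u^2 - 32*u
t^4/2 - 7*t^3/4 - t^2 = t^2*(t/2 + 1/4)*(t - 4)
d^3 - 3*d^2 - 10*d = d*(d - 5)*(d + 2)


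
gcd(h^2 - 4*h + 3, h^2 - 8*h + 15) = h - 3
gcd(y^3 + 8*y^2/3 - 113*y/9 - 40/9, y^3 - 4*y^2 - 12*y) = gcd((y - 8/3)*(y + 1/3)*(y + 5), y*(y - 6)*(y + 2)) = 1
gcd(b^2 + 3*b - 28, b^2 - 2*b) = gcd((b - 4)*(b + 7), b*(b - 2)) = 1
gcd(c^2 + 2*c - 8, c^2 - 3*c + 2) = c - 2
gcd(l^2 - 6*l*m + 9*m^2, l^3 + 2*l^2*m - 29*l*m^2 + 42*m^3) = l - 3*m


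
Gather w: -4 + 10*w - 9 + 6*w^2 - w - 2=6*w^2 + 9*w - 15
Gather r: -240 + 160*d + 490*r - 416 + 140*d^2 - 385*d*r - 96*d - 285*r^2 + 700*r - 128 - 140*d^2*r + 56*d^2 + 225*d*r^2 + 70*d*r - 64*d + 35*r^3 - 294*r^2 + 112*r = 196*d^2 + 35*r^3 + r^2*(225*d - 579) + r*(-140*d^2 - 315*d + 1302) - 784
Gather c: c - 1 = c - 1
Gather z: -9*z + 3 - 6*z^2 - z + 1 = -6*z^2 - 10*z + 4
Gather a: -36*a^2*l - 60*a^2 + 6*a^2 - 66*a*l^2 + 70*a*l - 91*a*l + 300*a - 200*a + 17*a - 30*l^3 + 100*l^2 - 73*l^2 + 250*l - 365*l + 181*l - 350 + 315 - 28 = a^2*(-36*l - 54) + a*(-66*l^2 - 21*l + 117) - 30*l^3 + 27*l^2 + 66*l - 63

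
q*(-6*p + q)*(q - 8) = -6*p*q^2 + 48*p*q + q^3 - 8*q^2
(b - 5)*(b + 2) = b^2 - 3*b - 10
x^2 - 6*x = x*(x - 6)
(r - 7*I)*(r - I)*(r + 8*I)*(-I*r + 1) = -I*r^4 + r^3 - 57*I*r^2 + r - 56*I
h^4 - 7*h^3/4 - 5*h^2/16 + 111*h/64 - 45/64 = (h - 5/4)*(h - 3/4)^2*(h + 1)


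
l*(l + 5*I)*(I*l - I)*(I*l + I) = -l^4 - 5*I*l^3 + l^2 + 5*I*l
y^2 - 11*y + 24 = (y - 8)*(y - 3)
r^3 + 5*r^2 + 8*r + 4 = (r + 1)*(r + 2)^2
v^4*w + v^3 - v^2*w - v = v*(v - 1)*(v + 1)*(v*w + 1)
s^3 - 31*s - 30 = (s - 6)*(s + 1)*(s + 5)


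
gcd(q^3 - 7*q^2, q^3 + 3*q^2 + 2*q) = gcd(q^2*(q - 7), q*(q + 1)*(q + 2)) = q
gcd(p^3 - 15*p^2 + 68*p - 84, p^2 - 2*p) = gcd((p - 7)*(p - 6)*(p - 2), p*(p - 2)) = p - 2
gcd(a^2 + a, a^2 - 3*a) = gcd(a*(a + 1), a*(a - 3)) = a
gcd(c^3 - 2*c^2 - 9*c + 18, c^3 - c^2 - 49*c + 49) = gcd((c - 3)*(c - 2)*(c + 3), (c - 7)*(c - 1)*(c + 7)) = 1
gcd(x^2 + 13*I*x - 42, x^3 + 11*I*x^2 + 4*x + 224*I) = x + 7*I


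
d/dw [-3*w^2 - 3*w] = -6*w - 3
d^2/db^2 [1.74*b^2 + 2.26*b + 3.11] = 3.48000000000000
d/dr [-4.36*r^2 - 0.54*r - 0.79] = -8.72*r - 0.54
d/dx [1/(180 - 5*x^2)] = 2*x/(5*(x^2 - 36)^2)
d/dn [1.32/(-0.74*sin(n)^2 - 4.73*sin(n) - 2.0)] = (1.9536*sin(n) + 6.2436)*cos(n)/(0.74*sin(n)^2 + 4.73*sin(n) + 2.0)^2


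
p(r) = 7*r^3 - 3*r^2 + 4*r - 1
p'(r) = 21*r^2 - 6*r + 4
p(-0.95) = -13.51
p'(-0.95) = 28.65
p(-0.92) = -12.67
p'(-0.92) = 27.29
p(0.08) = -0.70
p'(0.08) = 3.65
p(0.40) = 0.57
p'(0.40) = 4.96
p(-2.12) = -89.66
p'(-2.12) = 111.10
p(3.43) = 259.90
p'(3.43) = 230.48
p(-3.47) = -343.48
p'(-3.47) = 277.68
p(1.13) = 9.79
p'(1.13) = 24.03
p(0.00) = -1.00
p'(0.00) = 4.00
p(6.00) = 1427.00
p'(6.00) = 724.00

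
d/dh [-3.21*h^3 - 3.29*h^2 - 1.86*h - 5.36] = -9.63*h^2 - 6.58*h - 1.86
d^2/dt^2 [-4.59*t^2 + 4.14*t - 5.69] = -9.18000000000000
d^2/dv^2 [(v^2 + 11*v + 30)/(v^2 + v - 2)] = 4*(5*v^3 + 48*v^2 + 78*v + 58)/(v^6 + 3*v^5 - 3*v^4 - 11*v^3 + 6*v^2 + 12*v - 8)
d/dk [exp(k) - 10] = exp(k)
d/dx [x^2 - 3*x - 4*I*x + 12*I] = 2*x - 3 - 4*I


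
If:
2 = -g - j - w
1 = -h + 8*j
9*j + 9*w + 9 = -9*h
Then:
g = -8*w/9 - 2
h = -8*w/9 - 1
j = -w/9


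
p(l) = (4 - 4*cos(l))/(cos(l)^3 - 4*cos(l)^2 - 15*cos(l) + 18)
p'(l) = (4 - 4*cos(l))*(3*sin(l)*cos(l)^2 - 8*sin(l)*cos(l) - 15*sin(l))/(cos(l)^3 - 4*cos(l)^2 - 15*cos(l) + 18)^2 + 4*sin(l)/(cos(l)^3 - 4*cos(l)^2 - 15*cos(l) + 18)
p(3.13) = 0.29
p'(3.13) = 0.00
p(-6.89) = 0.20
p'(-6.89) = -0.01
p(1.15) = 0.21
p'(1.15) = 0.02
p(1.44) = 0.22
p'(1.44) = 0.03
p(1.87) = 0.23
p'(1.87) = 0.05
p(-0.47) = 0.20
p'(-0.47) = -0.01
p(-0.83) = 0.20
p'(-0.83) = -0.01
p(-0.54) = 0.20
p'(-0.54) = -0.01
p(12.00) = 0.20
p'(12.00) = -0.00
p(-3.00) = 0.28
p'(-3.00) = -0.01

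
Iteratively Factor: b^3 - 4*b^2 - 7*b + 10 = (b + 2)*(b^2 - 6*b + 5) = (b - 5)*(b + 2)*(b - 1)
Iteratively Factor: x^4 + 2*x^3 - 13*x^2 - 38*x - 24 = (x + 2)*(x^3 - 13*x - 12) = (x + 2)*(x + 3)*(x^2 - 3*x - 4) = (x - 4)*(x + 2)*(x + 3)*(x + 1)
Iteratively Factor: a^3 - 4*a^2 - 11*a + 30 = (a + 3)*(a^2 - 7*a + 10) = (a - 5)*(a + 3)*(a - 2)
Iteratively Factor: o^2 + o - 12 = (o - 3)*(o + 4)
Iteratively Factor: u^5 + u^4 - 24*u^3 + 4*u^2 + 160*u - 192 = (u + 4)*(u^4 - 3*u^3 - 12*u^2 + 52*u - 48) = (u - 3)*(u + 4)*(u^3 - 12*u + 16) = (u - 3)*(u - 2)*(u + 4)*(u^2 + 2*u - 8) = (u - 3)*(u - 2)^2*(u + 4)*(u + 4)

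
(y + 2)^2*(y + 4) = y^3 + 8*y^2 + 20*y + 16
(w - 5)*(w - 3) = w^2 - 8*w + 15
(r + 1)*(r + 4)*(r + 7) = r^3 + 12*r^2 + 39*r + 28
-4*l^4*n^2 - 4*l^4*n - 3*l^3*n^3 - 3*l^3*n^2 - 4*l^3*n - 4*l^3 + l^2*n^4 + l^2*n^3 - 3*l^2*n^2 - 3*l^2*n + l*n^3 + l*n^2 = (-4*l + n)*(l + n)*(l*n + 1)*(l*n + l)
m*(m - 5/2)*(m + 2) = m^3 - m^2/2 - 5*m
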